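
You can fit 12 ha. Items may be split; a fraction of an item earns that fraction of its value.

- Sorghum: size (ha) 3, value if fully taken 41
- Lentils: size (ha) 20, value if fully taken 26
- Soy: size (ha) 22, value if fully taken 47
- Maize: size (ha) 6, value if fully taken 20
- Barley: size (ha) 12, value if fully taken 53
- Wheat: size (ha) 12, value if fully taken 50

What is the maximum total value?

80.75

Sort by value density: Sorghum 41/3≈13.7, Barley 53/12≈4.42, Wheat 50/12≈4.17, Maize 20/6≈3.33, Soy 47/22≈2.14, Lentils 26/20≈1.3.
Sorghum: take in full, 3 ha for value 41 — 9 left.
Only 9 ha remain; take 9/12 of Barley for value 53×9/12 = 39.75.
Total value = 80.75.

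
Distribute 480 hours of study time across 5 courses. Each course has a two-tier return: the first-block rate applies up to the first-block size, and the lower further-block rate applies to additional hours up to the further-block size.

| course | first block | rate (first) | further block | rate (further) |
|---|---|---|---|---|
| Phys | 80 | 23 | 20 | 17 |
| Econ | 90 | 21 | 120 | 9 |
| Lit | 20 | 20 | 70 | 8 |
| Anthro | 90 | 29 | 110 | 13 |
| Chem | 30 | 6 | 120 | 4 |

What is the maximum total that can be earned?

Treat each block as its own option and order by rate: Anthro/T1 29 > Phys/T1 23 > Econ/T1 21 > Lit/T1 20 > Phys/T2 17 > Anthro/T2 13 > Econ/T2 9 > Lit/T2 8 > Chem/T1 6 > Chem/T2 4.
Anthro/T1 (29): +90 ; 390 left.
Phys T1 at 23: fill all 80 ; 310 left.
Fill Econ T1 block (90 at 21) ; 220 left.
Fill Lit T1 block (20 at 20) ; 200 left.
Fill Phys T2 block (20 at 17) ; 180 left.
Anthro/T2 (13): +110 ; 70 left.
70 remain; put them into Econ T2 at 9.
Total = 29×90 + 23×80 + 21×90 + 20×20 + 17×20 + 13×110 + 9×70 = 9140.

9140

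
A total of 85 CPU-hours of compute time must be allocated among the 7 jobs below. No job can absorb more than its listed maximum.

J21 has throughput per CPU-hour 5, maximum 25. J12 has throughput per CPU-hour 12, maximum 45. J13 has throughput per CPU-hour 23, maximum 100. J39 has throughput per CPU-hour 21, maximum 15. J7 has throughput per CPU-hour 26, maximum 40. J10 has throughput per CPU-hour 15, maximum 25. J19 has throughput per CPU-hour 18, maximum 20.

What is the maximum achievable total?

Highest throughput per CPU-hour first: J7 26 > J13 23 > J39 21 > J19 18 > J10 15 > J12 12 > J21 5.
J7 takes 40 to reach its cap of 40 ; 45 left.
J13: +45 (room for 100) → 45. Pool exhausted.
Total = 23×45 + 26×40 = 2075.

2075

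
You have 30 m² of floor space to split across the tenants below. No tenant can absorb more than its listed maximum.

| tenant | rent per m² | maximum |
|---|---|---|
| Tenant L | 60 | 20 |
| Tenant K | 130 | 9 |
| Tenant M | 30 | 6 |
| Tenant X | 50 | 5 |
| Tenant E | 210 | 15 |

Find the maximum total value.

4680

Order the tenants by rent per m²: Tenant E 210 > Tenant K 130 > Tenant L 60 > Tenant X 50 > Tenant M 30.
Give Tenant E 15 to hit its cap of 15 — 15 left.
Give Tenant K 9 to hit its cap of 9 — 6 left.
Tenant L: +6 (room for 20) → 6. Pool exhausted.
Total = 60×6 + 130×9 + 210×15 = 4680.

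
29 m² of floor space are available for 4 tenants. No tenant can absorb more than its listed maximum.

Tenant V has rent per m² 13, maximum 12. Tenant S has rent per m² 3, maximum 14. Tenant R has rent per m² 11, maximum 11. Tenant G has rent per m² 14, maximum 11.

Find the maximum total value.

Highest rent per m² first: Tenant G 14 > Tenant V 13 > Tenant R 11 > Tenant S 3.
Tenant G takes 11 to reach its cap of 11 → 18 left.
Tenant V: +12 to 12 (cap) → 6 left.
Tenant R has room for 11 but only 6 remain, so it gets 6.
Total = 13×12 + 11×6 + 14×11 = 376.

376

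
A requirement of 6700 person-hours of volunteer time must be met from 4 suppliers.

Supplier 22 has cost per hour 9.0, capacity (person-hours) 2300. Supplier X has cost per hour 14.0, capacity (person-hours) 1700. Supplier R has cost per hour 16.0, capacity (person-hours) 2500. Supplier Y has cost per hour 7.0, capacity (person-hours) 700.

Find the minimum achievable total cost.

81400

Use suppliers in increasing cost order.
Supplier Y (7.0): use full 700 ; 6000 person-hours to go.
Take 2300 from Supplier 22 at 9.0 ; need 3700 more.
Supplier X (14.0): use full 1700 ; 2000 person-hours to go.
Take 2000 from Supplier R at 16.0 to finish.
Cost = 700×7.0 + 2300×9.0 + 1700×14.0 + 2000×16.0 = 81400.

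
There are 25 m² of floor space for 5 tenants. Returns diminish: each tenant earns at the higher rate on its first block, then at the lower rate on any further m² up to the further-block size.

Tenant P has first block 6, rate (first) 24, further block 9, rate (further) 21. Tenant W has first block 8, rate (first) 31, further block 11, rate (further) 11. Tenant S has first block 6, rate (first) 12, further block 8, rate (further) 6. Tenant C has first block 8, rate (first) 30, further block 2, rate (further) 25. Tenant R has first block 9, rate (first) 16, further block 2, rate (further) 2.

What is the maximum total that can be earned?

Rank every tier by rate: Tenant W/first 31 > Tenant C/first 30 > Tenant C/second 25 > Tenant P/first 24 > Tenant P/second 21 > Tenant R/first 16 > Tenant S/first 12 > Tenant W/second 11 > Tenant S/second 6 > Tenant R/second 2.
Tenant W/first (31): +8 — 17 left.
Tenant C first at 30: fill all 8 — 9 left.
Tenant C second at 25: fill all 2 — 7 left.
Fill Tenant P first block (6 at 24) — 1 left.
Tenant P second at 21: only 1 left, fill 1.
Total = 31×8 + 30×8 + 25×2 + 24×6 + 21×1 = 703.

703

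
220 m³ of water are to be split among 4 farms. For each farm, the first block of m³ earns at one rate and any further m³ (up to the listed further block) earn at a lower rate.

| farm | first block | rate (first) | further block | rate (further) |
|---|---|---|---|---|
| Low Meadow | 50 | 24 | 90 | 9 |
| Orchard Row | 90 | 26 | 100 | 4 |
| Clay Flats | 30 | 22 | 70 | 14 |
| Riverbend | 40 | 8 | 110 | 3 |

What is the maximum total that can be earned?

Treat each block as its own option and order by rate: Orchard Row/T1 26 > Low Meadow/T1 24 > Clay Flats/T1 22 > Clay Flats/T2 14 > Low Meadow/T2 9 > Riverbend/T1 8 > Orchard Row/T2 4 > Riverbend/T2 3.
Orchard Row T1 at 26: fill all 90 ; 130 left.
Low Meadow T1 at 24: fill all 50 ; 80 left.
Fill Clay Flats T1 block (30 at 22) ; 50 left.
Clay Flats/T2: +50 of 70 at 14; pool empty.
Total = 26×90 + 24×50 + 22×30 + 14×50 = 4900.

4900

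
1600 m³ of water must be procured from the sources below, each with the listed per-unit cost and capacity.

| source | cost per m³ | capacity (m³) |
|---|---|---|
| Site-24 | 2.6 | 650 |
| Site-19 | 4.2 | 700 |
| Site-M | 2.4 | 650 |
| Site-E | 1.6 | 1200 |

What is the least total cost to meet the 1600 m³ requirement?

2880

Use sources in increasing cost order.
Site-E (1.6): use full 1200 → 400 m³ to go.
Take 400 from Site-M at 2.4 to finish.
Site-24, Site-19: unused.
Cost = 1200×1.6 + 400×2.4 = 2880.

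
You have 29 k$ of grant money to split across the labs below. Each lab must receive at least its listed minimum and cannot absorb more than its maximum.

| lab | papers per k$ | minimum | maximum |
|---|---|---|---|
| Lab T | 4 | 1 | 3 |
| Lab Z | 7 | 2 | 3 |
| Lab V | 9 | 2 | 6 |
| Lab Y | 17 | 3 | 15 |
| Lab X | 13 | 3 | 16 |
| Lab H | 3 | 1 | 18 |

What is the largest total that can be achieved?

398

Meeting every minimum uses 1+2+2+3+3+1 = 12 k$, leaving 17.
Highest papers per k$ first: Lab Y 17 > Lab X 13 > Lab V 9 > Lab Z 7 > Lab T 4 > Lab H 3.
Give Lab Y 12 more to hit its cap of 15 → 5 left.
Lab X: +5 (room for 13) → 8. Pool exhausted.
Total = 4×1 + 7×2 + 9×2 + 17×15 + 13×8 + 3×1 = 398.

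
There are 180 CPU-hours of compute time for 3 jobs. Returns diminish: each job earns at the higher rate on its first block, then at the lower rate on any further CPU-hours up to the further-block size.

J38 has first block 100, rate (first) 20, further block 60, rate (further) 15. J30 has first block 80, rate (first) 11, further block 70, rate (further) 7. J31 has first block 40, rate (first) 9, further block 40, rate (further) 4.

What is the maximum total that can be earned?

Treat each block as its own option and order by rate: J38/T1 20 > J38/T2 15 > J30/T1 11 > J31/T1 9 > J30/T2 7 > J31/T2 4.
Fill J38 T1 block (100 at 20) → 80 left.
Fill J38 T2 block (60 at 15) → 20 left.
20 remain; put them into J30 T1 at 11.
Total = 20×100 + 15×60 + 11×20 = 3120.

3120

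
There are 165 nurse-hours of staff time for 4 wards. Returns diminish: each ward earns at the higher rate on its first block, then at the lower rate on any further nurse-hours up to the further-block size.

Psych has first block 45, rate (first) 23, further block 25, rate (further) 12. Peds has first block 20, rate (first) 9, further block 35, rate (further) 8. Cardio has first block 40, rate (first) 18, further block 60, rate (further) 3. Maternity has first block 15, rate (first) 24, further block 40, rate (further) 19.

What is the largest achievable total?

Treat each block as its own option and order by rate: Maternity/tier1 24 > Psych/tier1 23 > Maternity/tier2 19 > Cardio/tier1 18 > Psych/tier2 12 > Peds/tier1 9 > Peds/tier2 8 > Cardio/tier2 3.
Fill Maternity tier1 block (15 at 24) — 150 left.
Fill Psych tier1 block (45 at 23) — 105 left.
Maternity/tier2 (19): +40 — 65 left.
Cardio tier1 at 18: fill all 40 — 25 left.
Fill Psych tier2 block (25 at 12) — 0 left.
Total = 24×15 + 23×45 + 19×40 + 18×40 + 12×25 = 3175.

3175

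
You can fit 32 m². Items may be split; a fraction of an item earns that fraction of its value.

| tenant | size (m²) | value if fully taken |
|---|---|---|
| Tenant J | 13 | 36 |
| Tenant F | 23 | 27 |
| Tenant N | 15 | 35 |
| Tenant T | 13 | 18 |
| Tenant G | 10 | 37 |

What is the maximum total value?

Rank by value-to-size ratio: Tenant G 37/10≈3.7, Tenant J 36/13≈2.77, Tenant N 35/15≈2.33, Tenant T 18/13≈1.38, Tenant F 27/23≈1.17.
Take all of Tenant G (10 m², value 37) ; 22 m² left.
Take all of Tenant J (13 m², value 36) ; 9 m² left.
9 m² left: a 9/15 share of Tenant N gives 35×9/15 = 21.
Total value = 94.

94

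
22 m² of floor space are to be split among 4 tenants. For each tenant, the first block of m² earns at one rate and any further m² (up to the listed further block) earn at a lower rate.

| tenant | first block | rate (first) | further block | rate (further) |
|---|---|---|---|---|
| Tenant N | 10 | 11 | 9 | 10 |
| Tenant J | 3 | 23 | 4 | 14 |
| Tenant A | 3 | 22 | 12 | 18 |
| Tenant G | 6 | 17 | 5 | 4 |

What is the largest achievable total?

419

Rank every tier by rate: Tenant J/first 23 > Tenant A/first 22 > Tenant A/second 18 > Tenant G/first 17 > Tenant J/second 14 > Tenant N/first 11 > Tenant N/second 10 > Tenant G/second 4.
Tenant J/first (23): +3 ; 19 left.
Tenant A/first (22): +3 ; 16 left.
Tenant A/second (18): +12 ; 4 left.
Tenant G first at 17: only 4 left, fill 4.
Total = 23×3 + 22×3 + 18×12 + 17×4 = 419.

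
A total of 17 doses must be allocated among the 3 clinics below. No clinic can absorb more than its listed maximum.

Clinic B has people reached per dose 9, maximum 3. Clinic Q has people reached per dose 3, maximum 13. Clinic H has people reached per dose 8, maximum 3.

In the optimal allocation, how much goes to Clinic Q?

11

Rank by people reached per dose: Clinic B 9 > Clinic H 8 > Clinic Q 3.
Give Clinic B 3 to hit its cap of 3 → 14 left.
Clinic H takes 3 to reach its cap of 3 → 11 left.
Clinic Q: +11 (room for 13) → 11. Pool exhausted.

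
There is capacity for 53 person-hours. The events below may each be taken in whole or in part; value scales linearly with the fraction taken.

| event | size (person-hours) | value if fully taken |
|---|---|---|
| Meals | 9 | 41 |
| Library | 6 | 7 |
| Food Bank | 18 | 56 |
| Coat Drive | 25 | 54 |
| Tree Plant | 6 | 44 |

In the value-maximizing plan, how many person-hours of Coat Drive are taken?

20

Sort by value density: Tree Plant 44/6≈7.33, Meals 41/9≈4.56, Food Bank 56/18≈3.11, Coat Drive 54/25≈2.16, Library 7/6≈1.17.
Tree Plant: take in full, 6 person-hours for value 44 → 47 left.
Meals: take in full, 9 person-hours for value 41 → 38 left.
All 18 person-hours of Food Bank fit (value 56) → 20 remain.
Fill the last 20 person-hours with part of Coat Drive: 20/25 of it earns 43.2.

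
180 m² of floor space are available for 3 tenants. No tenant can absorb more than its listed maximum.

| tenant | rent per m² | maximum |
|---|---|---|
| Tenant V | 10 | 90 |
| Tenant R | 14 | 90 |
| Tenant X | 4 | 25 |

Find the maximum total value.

2160

Order the tenants by rent per m²: Tenant R 14 > Tenant V 10 > Tenant X 4.
Tenant R: +90 to 90 (cap) → 90 left.
Tenant V takes 90 to reach its cap of 90 → 0 left.
Total = 10×90 + 14×90 = 2160.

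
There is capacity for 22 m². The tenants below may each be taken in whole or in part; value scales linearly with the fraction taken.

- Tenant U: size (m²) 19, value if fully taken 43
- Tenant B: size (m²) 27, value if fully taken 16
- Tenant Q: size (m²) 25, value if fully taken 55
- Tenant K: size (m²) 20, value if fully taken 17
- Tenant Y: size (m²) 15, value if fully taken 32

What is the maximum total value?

49.6

Sort by value density: Tenant U 43/19≈2.26, Tenant Q 55/25≈2.2, Tenant Y 32/15≈2.13, Tenant K 17/20≈0.85, Tenant B 16/27≈0.593.
Take all of Tenant U (19 m², value 43) ; 3 m² left.
Fill the last 3 m² with part of Tenant Q: 3/25 of it earns 6.6.
Total value = 49.6.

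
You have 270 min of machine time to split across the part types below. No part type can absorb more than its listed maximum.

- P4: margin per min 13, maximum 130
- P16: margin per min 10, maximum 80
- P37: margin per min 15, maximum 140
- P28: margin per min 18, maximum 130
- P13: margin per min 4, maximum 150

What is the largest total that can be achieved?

Rank by margin per min: P28 18 > P37 15 > P4 13 > P16 10 > P13 4.
P28 takes 130 to reach its cap of 130 → 140 left.
Give P37 140 to hit its cap of 140 → 0 left.
Total = 15×140 + 18×130 = 4440.

4440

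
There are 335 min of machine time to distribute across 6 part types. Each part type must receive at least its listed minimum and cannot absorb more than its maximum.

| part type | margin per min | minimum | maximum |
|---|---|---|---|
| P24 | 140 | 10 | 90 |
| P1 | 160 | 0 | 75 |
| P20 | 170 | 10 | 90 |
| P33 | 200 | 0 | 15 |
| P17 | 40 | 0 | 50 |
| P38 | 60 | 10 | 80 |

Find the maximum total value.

Meeting every minimum uses 10+0+10+0+0+10 = 30 min, leaving 305.
Highest margin per min first: P33 200 > P20 170 > P1 160 > P24 140 > P38 60 > P17 40.
P33: +15 to 15 (cap) — 290 left.
P20 takes 80 more to reach its cap of 90 — 210 left.
Give P1 75 more to hit its cap of 75 — 135 left.
P24 takes 80 more to reach its cap of 90 — 55 left.
P38: +55 (room for 70) → 65. Pool exhausted.
Total = 140×90 + 160×75 + 170×90 + 200×15 + 60×65 = 46800.

46800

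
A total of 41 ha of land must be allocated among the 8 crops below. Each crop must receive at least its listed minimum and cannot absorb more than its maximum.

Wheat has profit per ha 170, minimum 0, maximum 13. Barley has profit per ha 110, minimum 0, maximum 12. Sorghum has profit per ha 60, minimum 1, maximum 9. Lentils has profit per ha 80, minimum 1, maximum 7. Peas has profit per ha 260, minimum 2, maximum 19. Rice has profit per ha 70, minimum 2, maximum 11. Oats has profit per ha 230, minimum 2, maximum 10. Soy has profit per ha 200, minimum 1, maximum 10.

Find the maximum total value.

Meeting every minimum uses 0+0+1+1+2+2+2+1 = 9 ha, leaving 32.
Highest profit per ha first: Peas 260 > Oats 230 > Soy 200 > Wheat 170 > Barley 110 > Lentils 80 > Rice 70 > Sorghum 60.
Give Peas 17 more to hit its cap of 19 ; 15 left.
Oats: +8 to 10 (cap) ; 7 left.
Soy has room for 9 more but only 7 remain, so it gets 8.
Total = 60×1 + 80×1 + 260×19 + 70×2 + 230×10 + 200×8 = 9120.

9120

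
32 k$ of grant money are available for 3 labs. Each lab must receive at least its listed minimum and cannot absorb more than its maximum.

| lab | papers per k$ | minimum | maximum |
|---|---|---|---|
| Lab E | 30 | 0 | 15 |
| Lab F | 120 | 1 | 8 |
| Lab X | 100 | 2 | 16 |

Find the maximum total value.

2800

Meeting every minimum uses 0+1+2 = 3 k$, leaving 29.
Order the labs by papers per k$: Lab F 120 > Lab X 100 > Lab E 30.
Lab F: +7 to 8 (cap) — 22 left.
Lab X: +14 to 16 (cap) — 8 left.
Only 8 left; Lab E takes them to reach 8.
Total = 30×8 + 120×8 + 100×16 = 2800.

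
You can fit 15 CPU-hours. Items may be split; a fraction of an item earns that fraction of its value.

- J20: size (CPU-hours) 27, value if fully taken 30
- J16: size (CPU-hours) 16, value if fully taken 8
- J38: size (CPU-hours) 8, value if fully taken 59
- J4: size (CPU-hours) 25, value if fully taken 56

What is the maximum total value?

74.68

Sort by value density: J38 59/8≈7.38, J4 56/25≈2.24, J20 30/27≈1.11, J16 8/16≈0.5.
All 8 CPU-hours of J38 fit (value 59) ; 7 remain.
Only 7 CPU-hours remain; take 7/25 of J4 for value 56×7/25 = 15.68.
Total value = 74.68.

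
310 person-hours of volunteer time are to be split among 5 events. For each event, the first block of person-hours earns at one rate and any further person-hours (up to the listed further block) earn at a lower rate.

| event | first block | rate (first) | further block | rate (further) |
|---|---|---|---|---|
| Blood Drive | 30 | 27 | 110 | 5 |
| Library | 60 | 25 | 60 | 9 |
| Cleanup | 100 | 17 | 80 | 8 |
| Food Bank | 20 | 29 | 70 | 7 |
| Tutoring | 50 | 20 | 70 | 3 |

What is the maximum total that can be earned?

Rank every tier by rate: Food Bank/first 29 > Blood Drive/first 27 > Library/first 25 > Tutoring/first 20 > Cleanup/first 17 > Library/second 9 > Cleanup/second 8 > Food Bank/second 7 > Blood Drive/second 5 > Tutoring/second 3.
Fill Food Bank first block (20 at 29) — 290 left.
Blood Drive/first (27): +30 — 260 left.
Library first at 25: fill all 60 — 200 left.
Tutoring/first (20): +50 — 150 left.
Cleanup first at 17: fill all 100 — 50 left.
Library/second: +50 of 60 at 9; pool empty.
Total = 29×20 + 27×30 + 25×60 + 20×50 + 17×100 + 9×50 = 6040.

6040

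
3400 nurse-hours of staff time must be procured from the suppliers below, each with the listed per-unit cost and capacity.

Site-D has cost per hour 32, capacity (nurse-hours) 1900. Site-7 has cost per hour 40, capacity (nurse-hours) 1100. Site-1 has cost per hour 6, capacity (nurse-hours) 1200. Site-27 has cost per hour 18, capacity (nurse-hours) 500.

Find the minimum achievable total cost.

Cheapest first:
Site-1 (6): use full 1200 ; 2200 nurse-hours to go.
Site-27 (18): use full 500 ; 1700 nurse-hours to go.
Site-D (32): take the remaining 1700 ; done.
Site-7: unused.
Cost = 1200×6 + 500×18 + 1700×32 = 70600.

70600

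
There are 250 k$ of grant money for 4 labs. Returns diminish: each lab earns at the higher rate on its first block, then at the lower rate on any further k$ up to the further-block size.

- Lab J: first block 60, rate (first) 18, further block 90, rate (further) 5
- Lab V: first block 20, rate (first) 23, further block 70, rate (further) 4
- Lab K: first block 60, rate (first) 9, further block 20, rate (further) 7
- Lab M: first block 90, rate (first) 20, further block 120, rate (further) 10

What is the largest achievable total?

4140

Rank every tier by rate: Lab V/T1 23 > Lab M/T1 20 > Lab J/T1 18 > Lab M/T2 10 > Lab K/T1 9 > Lab K/T2 7 > Lab J/T2 5 > Lab V/T2 4.
Lab V/T1 (23): +20 — 230 left.
Lab M T1 at 20: fill all 90 — 140 left.
Lab J T1 at 18: fill all 60 — 80 left.
80 remain; put them into Lab M T2 at 10.
Total = 23×20 + 20×90 + 18×60 + 10×80 = 4140.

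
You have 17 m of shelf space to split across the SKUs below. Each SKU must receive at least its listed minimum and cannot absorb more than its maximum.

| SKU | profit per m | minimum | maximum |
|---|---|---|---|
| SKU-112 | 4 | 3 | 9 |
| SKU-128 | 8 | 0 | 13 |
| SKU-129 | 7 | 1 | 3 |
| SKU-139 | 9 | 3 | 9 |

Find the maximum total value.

Meeting every minimum uses 3+0+1+3 = 7 m, leaving 10.
Highest profit per m first: SKU-139 9 > SKU-128 8 > SKU-129 7 > SKU-112 4.
SKU-139: +6 to 9 (cap) — 4 left.
Only 4 left; SKU-128 takes them to reach 4.
Total = 4×3 + 8×4 + 7×1 + 9×9 = 132.

132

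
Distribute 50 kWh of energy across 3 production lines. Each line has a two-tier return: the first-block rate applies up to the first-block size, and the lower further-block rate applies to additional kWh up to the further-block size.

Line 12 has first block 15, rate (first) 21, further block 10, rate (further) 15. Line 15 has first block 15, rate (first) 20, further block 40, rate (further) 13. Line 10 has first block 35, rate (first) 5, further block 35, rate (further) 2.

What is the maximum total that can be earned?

895

Rank every tier by rate: Line 12/T1 21 > Line 15/T1 20 > Line 12/T2 15 > Line 15/T2 13 > Line 10/T1 5 > Line 10/T2 2.
Fill Line 12 T1 block (15 at 21) — 35 left.
Line 15 T1 at 20: fill all 15 — 20 left.
Line 12 T2 at 15: fill all 10 — 10 left.
Line 15/T2: +10 of 40 at 13; pool empty.
Total = 21×15 + 20×15 + 15×10 + 13×10 = 895.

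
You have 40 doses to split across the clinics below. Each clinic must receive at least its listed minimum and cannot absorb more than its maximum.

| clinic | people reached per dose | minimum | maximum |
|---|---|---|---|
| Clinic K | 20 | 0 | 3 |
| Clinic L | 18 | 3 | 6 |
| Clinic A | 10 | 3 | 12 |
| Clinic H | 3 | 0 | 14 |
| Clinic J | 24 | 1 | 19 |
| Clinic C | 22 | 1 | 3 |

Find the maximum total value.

780

Meeting every minimum uses 0+3+3+0+1+1 = 8 doses, leaving 32.
Rank by people reached per dose: Clinic J 24 > Clinic C 22 > Clinic K 20 > Clinic L 18 > Clinic A 10 > Clinic H 3.
Give Clinic J 18 more to hit its cap of 19 — 14 left.
Clinic C: +2 to 3 (cap) — 12 left.
Give Clinic K 3 more to hit its cap of 3 — 9 left.
Clinic L takes 3 more to reach its cap of 6 — 6 left.
Clinic A has room for 9 more but only 6 remain, so it gets 9.
Total = 20×3 + 18×6 + 10×9 + 24×19 + 22×3 = 780.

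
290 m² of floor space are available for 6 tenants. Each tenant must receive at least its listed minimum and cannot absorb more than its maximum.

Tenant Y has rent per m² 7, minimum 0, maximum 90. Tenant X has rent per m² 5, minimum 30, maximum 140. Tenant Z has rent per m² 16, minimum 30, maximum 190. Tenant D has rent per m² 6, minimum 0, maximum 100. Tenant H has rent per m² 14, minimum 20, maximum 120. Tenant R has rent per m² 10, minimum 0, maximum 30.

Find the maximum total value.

Meeting every minimum uses 0+30+30+0+20+0 = 80 m², leaving 210.
Rank by rent per m²: Tenant Z 16 > Tenant H 14 > Tenant R 10 > Tenant Y 7 > Tenant D 6 > Tenant X 5.
Give Tenant Z 160 more to hit its cap of 190 — 50 left.
Only 50 left; Tenant H takes them to reach 70.
Total = 5×30 + 16×190 + 14×70 = 4170.

4170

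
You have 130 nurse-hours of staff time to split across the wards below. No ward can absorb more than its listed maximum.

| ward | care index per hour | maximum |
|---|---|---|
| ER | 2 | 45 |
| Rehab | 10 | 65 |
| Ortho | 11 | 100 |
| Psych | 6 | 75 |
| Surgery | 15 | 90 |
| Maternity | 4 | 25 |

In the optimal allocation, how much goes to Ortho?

40

Rank by care index per hour: Surgery 15 > Ortho 11 > Rehab 10 > Psych 6 > Maternity 4 > ER 2.
Surgery: +90 to 90 (cap) ; 40 left.
Ortho has room for 100 but only 40 remain, so it gets 40.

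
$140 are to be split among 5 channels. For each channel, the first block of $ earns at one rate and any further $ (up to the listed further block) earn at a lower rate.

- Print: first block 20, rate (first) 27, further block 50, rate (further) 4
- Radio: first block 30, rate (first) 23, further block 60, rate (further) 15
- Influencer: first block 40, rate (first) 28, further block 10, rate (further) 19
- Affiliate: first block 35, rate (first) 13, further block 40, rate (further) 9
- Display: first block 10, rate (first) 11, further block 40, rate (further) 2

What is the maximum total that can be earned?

Rank every tier by rate: Influencer/tier1 28 > Print/tier1 27 > Radio/tier1 23 > Influencer/tier2 19 > Radio/tier2 15 > Affiliate/tier1 13 > Display/tier1 11 > Affiliate/tier2 9 > Print/tier2 4 > Display/tier2 2.
Fill Influencer tier1 block (40 at 28) — 100 left.
Print/tier1 (27): +20 — 80 left.
Radio/tier1 (23): +30 — 50 left.
Influencer/tier2 (19): +10 — 40 left.
40 remain; put them into Radio tier2 at 15.
Total = 28×40 + 27×20 + 23×30 + 19×10 + 15×40 = 3140.

3140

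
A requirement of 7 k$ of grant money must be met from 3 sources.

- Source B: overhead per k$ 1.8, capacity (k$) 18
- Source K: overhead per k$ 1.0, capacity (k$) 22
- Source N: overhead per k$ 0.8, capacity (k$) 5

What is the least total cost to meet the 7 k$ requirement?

Fill from the cheapest source first.
Take 5 from Source N at 0.8 ; need 2 more.
Source K at 1.0: take 2 of its 22 ; requirement met.
Source B: unused.
Cost = 5×0.8 + 2×1.0 = 6.

6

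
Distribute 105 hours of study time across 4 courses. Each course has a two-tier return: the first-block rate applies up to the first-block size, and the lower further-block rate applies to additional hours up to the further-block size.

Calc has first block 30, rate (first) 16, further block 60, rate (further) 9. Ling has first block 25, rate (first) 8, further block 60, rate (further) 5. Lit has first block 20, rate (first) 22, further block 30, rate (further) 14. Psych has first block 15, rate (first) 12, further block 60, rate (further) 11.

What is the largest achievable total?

Rank every tier by rate: Lit/first 22 > Calc/first 16 > Lit/second 14 > Psych/first 12 > Psych/second 11 > Calc/second 9 > Ling/first 8 > Ling/second 5.
Fill Lit first block (20 at 22) ; 85 left.
Calc first at 16: fill all 30 ; 55 left.
Lit second at 14: fill all 30 ; 25 left.
Fill Psych first block (15 at 12) ; 10 left.
10 remain; put them into Psych second at 11.
Total = 22×20 + 16×30 + 14×30 + 12×15 + 11×10 = 1630.

1630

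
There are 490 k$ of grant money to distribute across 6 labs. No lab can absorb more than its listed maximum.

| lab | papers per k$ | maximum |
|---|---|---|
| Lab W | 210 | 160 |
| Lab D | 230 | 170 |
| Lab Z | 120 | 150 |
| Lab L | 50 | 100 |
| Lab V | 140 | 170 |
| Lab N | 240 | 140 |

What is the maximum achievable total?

Order the labs by papers per k$: Lab N 240 > Lab D 230 > Lab W 210 > Lab V 140 > Lab Z 120 > Lab L 50.
Lab N takes 140 to reach its cap of 140 ; 350 left.
Lab D takes 170 to reach its cap of 170 ; 180 left.
Lab W takes 160 to reach its cap of 160 ; 20 left.
Lab V has room for 170 but only 20 remain, so it gets 20.
Total = 210×160 + 230×170 + 140×20 + 240×140 = 109100.

109100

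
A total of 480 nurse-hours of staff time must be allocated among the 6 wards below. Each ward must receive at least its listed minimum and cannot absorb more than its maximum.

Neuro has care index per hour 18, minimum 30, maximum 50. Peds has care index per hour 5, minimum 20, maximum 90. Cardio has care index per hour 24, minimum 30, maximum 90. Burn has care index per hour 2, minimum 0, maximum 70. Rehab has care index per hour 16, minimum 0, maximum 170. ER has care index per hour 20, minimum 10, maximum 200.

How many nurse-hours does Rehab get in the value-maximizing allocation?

120

Meeting every minimum uses 30+20+30+0+0+10 = 90 nurse-hours, leaving 390.
Rank by care index per hour: Cardio 24 > ER 20 > Neuro 18 > Rehab 16 > Peds 5 > Burn 2.
Cardio: +60 to 90 (cap) — 330 left.
Give ER 190 more to hit its cap of 200 — 140 left.
Neuro: +20 to 50 (cap) — 120 left.
Only 120 left; Rehab takes them to reach 120.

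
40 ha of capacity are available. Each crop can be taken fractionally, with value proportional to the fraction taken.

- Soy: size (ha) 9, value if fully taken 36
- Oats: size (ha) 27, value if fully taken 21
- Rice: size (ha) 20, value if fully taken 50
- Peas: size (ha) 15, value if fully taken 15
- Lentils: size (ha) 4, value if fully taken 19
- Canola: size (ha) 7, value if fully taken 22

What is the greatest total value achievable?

127

Sort by value density: Lentils 19/4≈4.75, Soy 36/9≈4, Canola 22/7≈3.14, Rice 50/20≈2.5, Peas 15/15≈1, Oats 21/27≈0.778.
Take all of Lentils (4 ha, value 19) — 36 ha left.
Take all of Soy (9 ha, value 36) — 27 ha left.
Take all of Canola (7 ha, value 22) — 20 ha left.
All 20 ha of Rice fit (value 50) — 0 remain.
Total value = 127.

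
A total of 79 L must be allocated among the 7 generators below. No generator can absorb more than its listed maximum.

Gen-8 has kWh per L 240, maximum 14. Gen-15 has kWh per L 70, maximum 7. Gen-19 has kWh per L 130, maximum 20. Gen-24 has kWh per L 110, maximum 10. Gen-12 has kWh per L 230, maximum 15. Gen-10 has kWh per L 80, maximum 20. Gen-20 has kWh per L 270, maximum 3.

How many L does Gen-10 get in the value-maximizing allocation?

Highest kWh per L first: Gen-20 270 > Gen-8 240 > Gen-12 230 > Gen-19 130 > Gen-24 110 > Gen-10 80 > Gen-15 70.
Gen-20 takes 3 to reach its cap of 3 → 76 left.
Gen-8: +14 to 14 (cap) → 62 left.
Gen-12 takes 15 to reach its cap of 15 → 47 left.
Gen-19: +20 to 20 (cap) → 27 left.
Gen-24: +10 to 10 (cap) → 17 left.
Gen-10 has room for 20 but only 17 remain, so it gets 17.

17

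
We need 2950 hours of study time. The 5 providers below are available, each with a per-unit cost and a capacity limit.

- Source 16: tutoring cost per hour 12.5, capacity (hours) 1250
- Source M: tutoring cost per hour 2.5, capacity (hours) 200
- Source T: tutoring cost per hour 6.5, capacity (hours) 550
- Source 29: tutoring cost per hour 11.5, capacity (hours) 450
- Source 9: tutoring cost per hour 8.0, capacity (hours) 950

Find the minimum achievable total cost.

26850

Use providers in increasing cost order.
Take 200 from Source M at 2.5 — need 2750 more.
Source T at 6.5: take all 550 hours — 2200 still needed.
Source 9 at 8.0: take all 950 hours — 1250 still needed.
Take 450 from Source 29 at 11.5 — need 800 more.
Take 800 from Source 16 at 12.5 to finish.
Cost = 200×2.5 + 550×6.5 + 950×8.0 + 450×11.5 + 800×12.5 = 26850.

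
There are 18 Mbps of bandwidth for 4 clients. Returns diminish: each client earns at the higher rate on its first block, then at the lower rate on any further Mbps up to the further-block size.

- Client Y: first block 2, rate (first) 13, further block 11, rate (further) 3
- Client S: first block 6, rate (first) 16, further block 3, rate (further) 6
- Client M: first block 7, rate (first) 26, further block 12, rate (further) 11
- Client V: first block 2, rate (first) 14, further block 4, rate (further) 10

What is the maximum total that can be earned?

343

Treat each block as its own option and order by rate: Client M/T1 26 > Client S/T1 16 > Client V/T1 14 > Client Y/T1 13 > Client M/T2 11 > Client V/T2 10 > Client S/T2 6 > Client Y/T2 3.
Client M/T1 (26): +7 ; 11 left.
Client S/T1 (16): +6 ; 5 left.
Fill Client V T1 block (2 at 14) ; 3 left.
Fill Client Y T1 block (2 at 13) ; 1 left.
Client M T2 at 11: only 1 left, fill 1.
Total = 26×7 + 16×6 + 14×2 + 13×2 + 11×1 = 343.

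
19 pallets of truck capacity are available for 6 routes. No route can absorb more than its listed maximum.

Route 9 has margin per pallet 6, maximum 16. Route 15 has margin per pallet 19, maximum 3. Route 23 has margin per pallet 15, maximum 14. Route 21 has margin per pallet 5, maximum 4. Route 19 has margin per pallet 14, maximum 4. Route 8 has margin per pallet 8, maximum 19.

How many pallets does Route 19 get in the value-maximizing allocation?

2

Order the routes by margin per pallet: Route 15 19 > Route 23 15 > Route 19 14 > Route 8 8 > Route 9 6 > Route 21 5.
Give Route 15 3 to hit its cap of 3 ; 16 left.
Route 23: +14 to 14 (cap) ; 2 left.
Route 19: +2 (room for 4) → 2. Pool exhausted.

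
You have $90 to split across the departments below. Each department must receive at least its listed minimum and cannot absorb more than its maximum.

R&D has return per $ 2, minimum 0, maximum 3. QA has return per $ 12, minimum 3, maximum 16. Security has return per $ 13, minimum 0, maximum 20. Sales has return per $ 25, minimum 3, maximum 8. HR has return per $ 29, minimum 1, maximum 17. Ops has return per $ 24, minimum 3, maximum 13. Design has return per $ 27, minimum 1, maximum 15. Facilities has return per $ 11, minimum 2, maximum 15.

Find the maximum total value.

Meeting every minimum uses 0+3+0+3+1+3+1+2 = 13 $, leaving 77.
Rank by return per $: HR 29 > Design 27 > Sales 25 > Ops 24 > Security 13 > QA 12 > Facilities 11 > R&D 2.
HR takes 16 more to reach its cap of 17 ; 61 left.
Design takes 14 more to reach its cap of 15 ; 47 left.
Sales takes 5 more to reach its cap of 8 ; 42 left.
Ops: +10 to 13 (cap) ; 32 left.
Security takes 20 more to reach its cap of 20 ; 12 left.
QA: +12 (room for 13) → 15. Pool exhausted.
Total = 12×15 + 13×20 + 25×8 + 29×17 + 24×13 + 27×15 + 11×2 = 1872.

1872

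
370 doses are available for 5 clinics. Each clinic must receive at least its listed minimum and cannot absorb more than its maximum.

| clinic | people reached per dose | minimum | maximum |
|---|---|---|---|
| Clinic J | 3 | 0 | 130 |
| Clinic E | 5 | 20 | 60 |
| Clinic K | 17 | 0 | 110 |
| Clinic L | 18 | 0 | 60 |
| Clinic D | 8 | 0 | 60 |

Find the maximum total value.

Meeting every minimum uses 0+20+0+0+0 = 20 doses, leaving 350.
Highest people reached per dose first: Clinic L 18 > Clinic K 17 > Clinic D 8 > Clinic E 5 > Clinic J 3.
Clinic L: +60 to 60 (cap) → 290 left.
Clinic K takes 110 more to reach its cap of 110 → 180 left.
Give Clinic D 60 more to hit its cap of 60 → 120 left.
Clinic E takes 40 more to reach its cap of 60 → 80 left.
Clinic J has room for 130 more but only 80 remain, so it gets 80.
Total = 3×80 + 5×60 + 17×110 + 18×60 + 8×60 = 3970.

3970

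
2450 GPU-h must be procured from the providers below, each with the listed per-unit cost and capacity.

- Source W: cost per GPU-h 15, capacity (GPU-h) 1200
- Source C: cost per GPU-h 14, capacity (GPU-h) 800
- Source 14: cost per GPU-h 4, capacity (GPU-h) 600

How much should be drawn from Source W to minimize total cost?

Fill from the cheapest provider first.
Source 14 (4): use full 600 — 1850 GPU-h to go.
Source C at 14: take all 800 GPU-h — 1050 still needed.
Source W at 15: take 1050 of its 1200 — requirement met.

1050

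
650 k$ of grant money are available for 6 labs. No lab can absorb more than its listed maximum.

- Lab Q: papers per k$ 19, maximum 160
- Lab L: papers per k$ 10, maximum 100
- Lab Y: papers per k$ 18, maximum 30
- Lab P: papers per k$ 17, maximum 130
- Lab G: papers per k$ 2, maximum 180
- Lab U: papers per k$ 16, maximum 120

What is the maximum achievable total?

Rank by papers per k$: Lab Q 19 > Lab Y 18 > Lab P 17 > Lab U 16 > Lab L 10 > Lab G 2.
Give Lab Q 160 to hit its cap of 160 — 490 left.
Lab Y: +30 to 30 (cap) — 460 left.
Lab P: +130 to 130 (cap) — 330 left.
Lab U: +120 to 120 (cap) — 210 left.
Lab L takes 100 to reach its cap of 100 — 110 left.
Lab G has room for 180 but only 110 remain, so it gets 110.
Total = 19×160 + 10×100 + 18×30 + 17×130 + 2×110 + 16×120 = 8930.

8930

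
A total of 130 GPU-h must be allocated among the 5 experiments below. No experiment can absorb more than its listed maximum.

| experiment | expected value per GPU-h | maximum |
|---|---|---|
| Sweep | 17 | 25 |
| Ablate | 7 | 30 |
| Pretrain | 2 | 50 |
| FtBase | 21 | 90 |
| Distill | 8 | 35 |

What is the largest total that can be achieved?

2435

Order the experiments by expected value per GPU-h: FtBase 21 > Sweep 17 > Distill 8 > Ablate 7 > Pretrain 2.
FtBase: +90 to 90 (cap) ; 40 left.
Sweep: +25 to 25 (cap) ; 15 left.
Distill: +15 (room for 35) → 15. Pool exhausted.
Total = 17×25 + 21×90 + 8×15 = 2435.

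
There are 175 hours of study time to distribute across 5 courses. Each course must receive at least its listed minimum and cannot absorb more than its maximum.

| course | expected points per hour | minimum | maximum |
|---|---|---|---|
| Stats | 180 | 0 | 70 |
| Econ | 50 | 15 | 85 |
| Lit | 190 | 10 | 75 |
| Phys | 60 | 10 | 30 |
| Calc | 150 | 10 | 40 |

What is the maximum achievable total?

28800

Meeting every minimum uses 0+15+10+10+10 = 45 hours, leaving 130.
Highest expected points per hour first: Lit 190 > Stats 180 > Calc 150 > Phys 60 > Econ 50.
Lit takes 65 more to reach its cap of 75 — 65 left.
Only 65 left; Stats takes them to reach 65.
Total = 180×65 + 50×15 + 190×75 + 60×10 + 150×10 = 28800.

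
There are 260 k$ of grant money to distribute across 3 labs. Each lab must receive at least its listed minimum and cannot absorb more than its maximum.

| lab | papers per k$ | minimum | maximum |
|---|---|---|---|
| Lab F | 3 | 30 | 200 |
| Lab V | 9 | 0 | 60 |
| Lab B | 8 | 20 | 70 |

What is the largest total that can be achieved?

Meeting every minimum uses 30+0+20 = 50 k$, leaving 210.
Rank by papers per k$: Lab V 9 > Lab B 8 > Lab F 3.
Lab V: +60 to 60 (cap) — 150 left.
Lab B takes 50 more to reach its cap of 70 — 100 left.
Lab F has room for 170 more but only 100 remain, so it gets 130.
Total = 3×130 + 9×60 + 8×70 = 1490.

1490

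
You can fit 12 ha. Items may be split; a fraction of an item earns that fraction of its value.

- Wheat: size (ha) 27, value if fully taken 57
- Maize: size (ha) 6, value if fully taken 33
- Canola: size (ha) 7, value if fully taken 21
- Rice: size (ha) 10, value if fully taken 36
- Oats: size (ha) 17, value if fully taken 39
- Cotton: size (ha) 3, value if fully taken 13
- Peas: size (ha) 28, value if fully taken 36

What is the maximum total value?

Rank by value-to-size ratio: Maize 33/6≈5.5, Cotton 13/3≈4.33, Rice 36/10≈3.6, Canola 21/7≈3, Oats 39/17≈2.29, Wheat 57/27≈2.11, Peas 36/28≈1.29.
Maize: take in full, 6 ha for value 33 → 6 left.
All 3 ha of Cotton fit (value 13) → 3 remain.
3 ha left: a 3/10 share of Rice gives 36×3/10 = 10.8.
Total value = 56.8.

56.8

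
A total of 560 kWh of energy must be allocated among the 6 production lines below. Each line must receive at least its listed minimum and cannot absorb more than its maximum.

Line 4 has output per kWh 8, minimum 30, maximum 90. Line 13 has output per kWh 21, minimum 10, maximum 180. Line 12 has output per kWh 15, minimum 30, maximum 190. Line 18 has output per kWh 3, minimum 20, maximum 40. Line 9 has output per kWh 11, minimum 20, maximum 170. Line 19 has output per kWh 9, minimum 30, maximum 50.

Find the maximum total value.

Meeting every minimum uses 30+10+30+20+20+30 = 140 kWh, leaving 420.
Highest output per kWh first: Line 13 21 > Line 12 15 > Line 9 11 > Line 19 9 > Line 4 8 > Line 18 3.
Give Line 13 170 more to hit its cap of 180 ; 250 left.
Line 12: +160 to 190 (cap) ; 90 left.
Only 90 left; Line 9 takes them to reach 110.
Total = 8×30 + 21×180 + 15×190 + 3×20 + 11×110 + 9×30 = 8410.

8410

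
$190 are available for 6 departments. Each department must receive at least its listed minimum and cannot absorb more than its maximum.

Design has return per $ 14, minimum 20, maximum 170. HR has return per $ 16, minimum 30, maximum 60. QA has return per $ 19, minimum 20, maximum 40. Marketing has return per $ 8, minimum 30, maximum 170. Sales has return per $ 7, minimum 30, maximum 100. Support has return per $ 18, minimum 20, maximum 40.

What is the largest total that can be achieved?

2690

Meeting every minimum uses 20+30+20+30+30+20 = 150 $, leaving 40.
Highest return per $ first: QA 19 > Support 18 > HR 16 > Design 14 > Marketing 8 > Sales 7.
Give QA 20 more to hit its cap of 40 → 20 left.
Support takes 20 more to reach its cap of 40 → 0 left.
Total = 14×20 + 16×30 + 19×40 + 8×30 + 7×30 + 18×40 = 2690.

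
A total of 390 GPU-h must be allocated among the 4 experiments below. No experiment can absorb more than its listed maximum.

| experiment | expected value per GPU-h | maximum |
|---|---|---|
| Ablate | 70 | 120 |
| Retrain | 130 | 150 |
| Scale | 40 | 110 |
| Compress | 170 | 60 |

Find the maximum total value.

40500

Order the experiments by expected value per GPU-h: Compress 170 > Retrain 130 > Ablate 70 > Scale 40.
Compress: +60 to 60 (cap) — 330 left.
Retrain takes 150 to reach its cap of 150 — 180 left.
Give Ablate 120 to hit its cap of 120 — 60 left.
Scale has room for 110 but only 60 remain, so it gets 60.
Total = 70×120 + 130×150 + 40×60 + 170×60 = 40500.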